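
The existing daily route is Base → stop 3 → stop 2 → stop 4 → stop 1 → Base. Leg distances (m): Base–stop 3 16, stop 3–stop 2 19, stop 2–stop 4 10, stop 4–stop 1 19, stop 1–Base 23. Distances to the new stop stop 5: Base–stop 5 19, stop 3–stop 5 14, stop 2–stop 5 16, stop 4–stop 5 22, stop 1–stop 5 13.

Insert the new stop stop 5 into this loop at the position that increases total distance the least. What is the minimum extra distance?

+9 m — insert stop 5 between stop 1 and Base.

Insertion cost between consecutive stops i–j is d(i,stop 5) + d(stop 5,j) − d(i,j):
  between Base and stop 3: 19 + 14 − 16 = 17
  between stop 3 and stop 2: 14 + 16 − 19 = 11
  between stop 2 and stop 4: 16 + 22 − 10 = 28
  between stop 4 and stop 1: 22 + 13 − 19 = 16
  between stop 1 and Base: 13 + 19 − 23 = 9
Cheapest insertion is between stop 1 and Base, adding 9.
New total = 87 + 9 = 96.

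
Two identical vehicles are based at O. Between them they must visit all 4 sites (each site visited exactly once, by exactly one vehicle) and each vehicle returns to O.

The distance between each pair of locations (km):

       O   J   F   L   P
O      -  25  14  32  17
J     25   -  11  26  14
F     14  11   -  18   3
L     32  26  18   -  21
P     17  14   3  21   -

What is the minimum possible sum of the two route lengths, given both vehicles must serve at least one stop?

Check every non-empty split of the stops between the two vehicles; for each half take its own optimal tour:
  {J} + {F, L, P}: 50 + 70 = 120
  {F} + {J, L, P}: 28 + 89 = 117
  {J, F} + {L, P}: 50 + 70 = 120
  {L} + {J, F, P}: 64 + 56 = 120
  {J, L} + {F, P}: 83 + 34 = 117
  {F, L} + {J, P}: 64 + 56 = 120
  … (7 splits in total)
Best: vehicle 1 O → F → O = 28; vehicle 2 O → J → L → P → O = 89; combined 117.

117 km — the smallest possible combined total.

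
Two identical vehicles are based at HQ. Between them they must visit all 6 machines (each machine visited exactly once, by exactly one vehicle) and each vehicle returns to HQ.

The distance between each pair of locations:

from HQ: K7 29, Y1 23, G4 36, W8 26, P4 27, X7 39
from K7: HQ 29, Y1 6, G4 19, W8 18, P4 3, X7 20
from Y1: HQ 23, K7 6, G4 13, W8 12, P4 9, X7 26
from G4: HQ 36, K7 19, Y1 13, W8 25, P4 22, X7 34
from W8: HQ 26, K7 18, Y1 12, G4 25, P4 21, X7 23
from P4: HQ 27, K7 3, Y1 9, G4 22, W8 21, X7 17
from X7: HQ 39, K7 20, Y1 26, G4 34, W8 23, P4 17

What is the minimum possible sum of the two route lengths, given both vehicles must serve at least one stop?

166 — the smallest possible combined total.

There are 2^5 − 1 = 31 ways to divide the 6 stops into two non-empty groups. For each, the best each vehicle can do is its own shortest tour through its group:
  {K7} + {Y1, G4, W8, P4, X7}: 58 + 124 = 182
  {Y1} + {K7, G4, W8, P4, X7}: 46 + 124 = 170
  {K7, Y1} + {G4, W8, P4, X7}: 58 + 124 = 182
  {G4} + {K7, Y1, W8, P4, X7}: 72 + 98 = 170
  {K7, G4} + {Y1, W8, P4, X7}: 84 + 98 = 182
  {Y1, G4} + {K7, W8, P4, X7}: 72 + 98 = 170
  … (31 splits in total)
  {W8} + {K7, Y1, G4, P4, X7}: 52 + 114 = 166  ← best
Best: vehicle 1 HQ → W8 → HQ = 52; vehicle 2 HQ → Y1 → G4 → K7 → P4 → X7 → HQ = 114; combined 166.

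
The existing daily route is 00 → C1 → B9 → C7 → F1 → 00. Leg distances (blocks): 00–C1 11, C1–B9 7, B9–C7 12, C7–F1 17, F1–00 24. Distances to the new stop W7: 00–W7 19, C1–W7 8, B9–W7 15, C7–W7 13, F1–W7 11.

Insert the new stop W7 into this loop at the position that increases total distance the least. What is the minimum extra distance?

Minimum extra distance: 6 blocks, inserting W7 between F1 and 00.

Insertion cost between consecutive stops i–j is d(i,W7) + d(W7,j) − d(i,j):
  between 00 and C1: 19 + 8 − 11 = 16
  between C1 and B9: 8 + 15 − 7 = 16
  between B9 and C7: 15 + 13 − 12 = 16
  between C7 and F1: 13 + 11 − 17 = 7
  between F1 and 00: 11 + 19 − 24 = 6
Cheapest insertion is between F1 and 00, adding 6.
New total = 71 + 6 = 77.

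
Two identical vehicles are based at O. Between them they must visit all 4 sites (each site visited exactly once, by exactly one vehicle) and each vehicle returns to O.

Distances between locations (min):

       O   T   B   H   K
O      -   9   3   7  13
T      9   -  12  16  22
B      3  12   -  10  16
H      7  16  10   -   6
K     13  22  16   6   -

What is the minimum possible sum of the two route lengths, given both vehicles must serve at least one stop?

There are 2^3 − 1 = 7 ways to divide the 4 stops into two non-empty groups. For each, the best each vehicle can do is its own shortest tour through its group:
  {T} + {B, H, K}: 18 + 32 = 50
  {B} + {T, H, K}: 6 + 44 = 50
  {T, B} + {H, K}: 24 + 26 = 50
  {H} + {T, B, K}: 14 + 50 = 64
  {T, H} + {B, K}: 32 + 32 = 64
  {B, H} + {T, K}: 20 + 44 = 64
  … (7 splits in total)
Best: vehicle 1 O → T → O = 18; vehicle 2 O → B → H → K → O = 32; combined 50.

50 min — the smallest possible combined total.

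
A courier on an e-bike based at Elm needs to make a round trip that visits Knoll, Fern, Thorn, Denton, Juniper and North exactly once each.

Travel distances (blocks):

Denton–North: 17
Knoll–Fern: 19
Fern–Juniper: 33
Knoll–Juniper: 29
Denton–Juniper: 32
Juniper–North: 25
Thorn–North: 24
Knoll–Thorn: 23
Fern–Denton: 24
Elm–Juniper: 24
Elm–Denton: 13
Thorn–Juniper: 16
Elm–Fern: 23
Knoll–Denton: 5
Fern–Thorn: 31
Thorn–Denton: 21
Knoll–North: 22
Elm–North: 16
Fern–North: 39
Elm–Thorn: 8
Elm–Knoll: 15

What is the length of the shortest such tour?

113 blocks — the shortest possible round trip.

Elm - Knoll - Fern - Thorn - Denton - Juniper - North - Elm: 15+19+31+21+32+25+16 = 159
Elm - Knoll - Fern - Thorn - Denton - North - Juniper - Elm: 15+19+31+21+17+25+24 = 152
Elm - Knoll - Fern - Thorn - Juniper - Denton - North - Elm: 15+19+31+16+32+17+16 = 146
Elm - Knoll - Fern - Thorn - Juniper - North - Denton - Elm: 15+19+31+16+25+17+13 = 136
Elm - Knoll - Fern - Thorn - North - Denton - Juniper - Elm: 15+19+31+24+17+32+24 = 162
Elm - Knoll - Fern - Thorn - North - Juniper - Denton - Elm: 15+19+31+24+25+32+13 = 159
Elm - Knoll - Fern - Denton - Thorn - Juniper - North - Elm: 15+19+24+21+16+25+16 = 136
Elm - Knoll - Fern - Denton - Thorn - North - Juniper - Elm: 15+19+24+21+24+25+24 = 152
… (352 more)
Elm - Fern - Knoll - Denton - North - Juniper - Thorn - Elm: 23+19+5+17+25+16+8 = 113  ← best
The minimum is 113.
One optimal route: Elm → Fern → Knoll → Denton → North → Juniper → Thorn → Elm (or its reverse).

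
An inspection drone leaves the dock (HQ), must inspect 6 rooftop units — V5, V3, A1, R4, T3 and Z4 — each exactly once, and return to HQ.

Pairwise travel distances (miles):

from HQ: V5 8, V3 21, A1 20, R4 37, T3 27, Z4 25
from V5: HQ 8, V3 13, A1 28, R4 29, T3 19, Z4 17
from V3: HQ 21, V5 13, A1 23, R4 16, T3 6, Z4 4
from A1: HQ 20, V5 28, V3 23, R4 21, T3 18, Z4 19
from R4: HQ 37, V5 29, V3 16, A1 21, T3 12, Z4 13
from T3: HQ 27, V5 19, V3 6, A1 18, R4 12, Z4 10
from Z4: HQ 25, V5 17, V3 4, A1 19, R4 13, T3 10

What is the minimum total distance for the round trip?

There are 360 distinct closed tours to check (reversals are equivalent).
HQ-V5-V3-A1-R4-T3-Z4-HQ: 8+13+23+21+12+10+25 = 112
HQ-V5-V3-A1-R4-Z4-T3-HQ: 8+13+23+21+13+10+27 = 115
HQ-V5-V3-A1-T3-R4-Z4-HQ: 8+13+23+18+12+13+25 = 112
HQ-V5-V3-A1-T3-Z4-R4-HQ: 8+13+23+18+10+13+37 = 122
HQ-V5-V3-A1-Z4-R4-T3-HQ: 8+13+23+19+13+12+27 = 115
HQ-V5-V3-A1-Z4-T3-R4-HQ: 8+13+23+19+10+12+37 = 122
HQ-V5-V3-R4-A1-T3-Z4-HQ: 8+13+16+21+18+10+25 = 111
HQ-V5-V3-R4-A1-Z4-T3-HQ: 8+13+16+21+19+10+27 = 114
… (352 more)
HQ-V5-V3-Z4-R4-T3-A1-HQ: 8+13+4+13+12+18+20 = 88  ← best
The minimum is 88.
One optimal route: HQ → V5 → V3 → Z4 → R4 → T3 → A1 → HQ (or its reverse).

Shortest round trip = 88 miles.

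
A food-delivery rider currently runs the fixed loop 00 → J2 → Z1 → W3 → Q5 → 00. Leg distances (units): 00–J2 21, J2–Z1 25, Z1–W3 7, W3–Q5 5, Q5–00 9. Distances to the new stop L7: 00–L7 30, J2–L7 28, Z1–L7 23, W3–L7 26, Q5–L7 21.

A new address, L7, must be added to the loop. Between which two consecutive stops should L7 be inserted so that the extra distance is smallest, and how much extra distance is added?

Minimum extra distance: 26, inserting L7 between J2 and Z1.

Insertion cost between consecutive stops i–j is d(i,L7) + d(L7,j) − d(i,j):
  between 00 and J2: 30 + 28 − 21 = 37
  between J2 and Z1: 28 + 23 − 25 = 26
  between Z1 and W3: 23 + 26 − 7 = 42
  between W3 and Q5: 26 + 21 − 5 = 42
  between Q5 and 00: 21 + 30 − 9 = 42
Cheapest insertion is between J2 and Z1, adding 26.
New total = 67 + 26 = 93.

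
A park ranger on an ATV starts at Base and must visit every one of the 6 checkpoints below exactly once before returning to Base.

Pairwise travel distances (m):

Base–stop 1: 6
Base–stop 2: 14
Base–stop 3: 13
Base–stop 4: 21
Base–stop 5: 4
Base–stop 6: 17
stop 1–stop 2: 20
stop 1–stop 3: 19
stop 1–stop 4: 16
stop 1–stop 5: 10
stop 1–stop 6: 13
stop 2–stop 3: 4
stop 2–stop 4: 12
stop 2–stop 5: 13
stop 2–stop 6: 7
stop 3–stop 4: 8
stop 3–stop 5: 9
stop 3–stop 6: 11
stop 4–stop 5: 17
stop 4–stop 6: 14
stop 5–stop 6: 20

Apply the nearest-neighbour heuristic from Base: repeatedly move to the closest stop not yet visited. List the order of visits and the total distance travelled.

Total distance 74 m via the nearest-neighbour route Base → stop 5 → stop 3 → stop 2 → stop 6 → stop 1 → stop 4 → Base.

Base → [stop 5:4 / stop 1:6 / stop 3:13 / stop 2:14 / stop 6:17 / stop 4:21] → stop 5 (4)
stop 5 → [stop 3:9 / stop 1:10 / stop 2:13 / stop 4:17 / stop 6:20] → stop 3 (9)
stop 3 → [stop 2:4 / stop 4:8 / stop 6:11 / stop 1:19] → stop 2 (4)
stop 2 → [stop 6:7 / stop 4:12 / stop 1:20] → stop 6 (7)
stop 6 → [stop 1:13 / stop 4:14] → stop 1 (13)
stop 1 → [stop 4:16] → stop 4 (16)
Return stop 4→Base: 21.
Total = 4 + 9 + 4 + 7 + 13 + 16 + 21 = 74.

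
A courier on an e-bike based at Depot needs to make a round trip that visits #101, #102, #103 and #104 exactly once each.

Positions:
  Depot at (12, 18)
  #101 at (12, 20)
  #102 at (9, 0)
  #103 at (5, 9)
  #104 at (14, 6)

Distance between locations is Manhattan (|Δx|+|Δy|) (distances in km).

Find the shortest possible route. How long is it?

Depot - #101 - #102 - #103 - #104 - Depot: 2+23+13+12+14 = 64
Depot - #101 - #102 - #104 - #103 - Depot: 2+23+11+12+16 = 64
Depot - #101 - #103 - #102 - #104 - Depot: 2+18+13+11+14 = 58
Depot - #101 - #103 - #104 - #102 - Depot: 2+18+12+11+21 = 64
Depot - #101 - #104 - #102 - #103 - Depot: 2+16+11+13+16 = 58
Depot - #101 - #104 - #103 - #102 - Depot: 2+16+12+13+21 = 64
Depot - #102 - #101 - #103 - #104 - Depot: 21+23+18+12+14 = 88
Depot - #102 - #101 - #104 - #103 - Depot: 21+23+16+12+16 = 88
Depot - #102 - #103 - #101 - #104 - Depot: 21+13+18+16+14 = 82
Depot - #102 - #104 - #101 - #103 - Depot: 21+11+16+18+16 = 82
Depot - #103 - #101 - #102 - #104 - Depot: 16+18+23+11+14 = 82
Depot - #103 - #102 - #101 - #104 - Depot: 16+13+23+16+14 = 82
The minimum is 58.
One optimal route: Depot → #101 → #103 → #102 → #104 → Depot (or its reverse).

Shortest round trip = 58 km.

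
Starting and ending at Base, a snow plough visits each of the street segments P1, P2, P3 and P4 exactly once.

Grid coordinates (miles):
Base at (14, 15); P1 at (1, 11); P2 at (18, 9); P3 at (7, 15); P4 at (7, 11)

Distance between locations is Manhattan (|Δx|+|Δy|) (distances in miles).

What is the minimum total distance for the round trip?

Minimum total distance: 46 miles.

Base - P1 - P2 - P3 - P4 - Base: 17+19+17+4+11 = 68
Base - P1 - P2 - P4 - P3 - Base: 17+19+13+4+7 = 60
Base - P1 - P3 - P2 - P4 - Base: 17+10+17+13+11 = 68
Base - P1 - P3 - P4 - P2 - Base: 17+10+4+13+10 = 54
Base - P1 - P4 - P2 - P3 - Base: 17+6+13+17+7 = 60
Base - P1 - P4 - P3 - P2 - Base: 17+6+4+17+10 = 54
Base - P2 - P1 - P3 - P4 - Base: 10+19+10+4+11 = 54
Base - P2 - P1 - P4 - P3 - Base: 10+19+6+4+7 = 46
Base - P2 - P3 - P1 - P4 - Base: 10+17+10+6+11 = 54
Base - P2 - P4 - P1 - P3 - Base: 10+13+6+10+7 = 46
Base - P3 - P1 - P2 - P4 - Base: 7+10+19+13+11 = 60
Base - P3 - P2 - P1 - P4 - Base: 7+17+19+6+11 = 60
The minimum is 46.
One optimal route: Base → P2 → P1 → P4 → P3 → Base (or its reverse).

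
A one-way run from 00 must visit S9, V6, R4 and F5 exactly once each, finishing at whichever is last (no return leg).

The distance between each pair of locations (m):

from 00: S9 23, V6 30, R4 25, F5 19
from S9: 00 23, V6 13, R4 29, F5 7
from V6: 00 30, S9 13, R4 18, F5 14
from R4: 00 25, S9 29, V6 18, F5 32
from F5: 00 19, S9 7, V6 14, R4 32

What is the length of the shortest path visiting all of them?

Minimum one-way distance = 57 m.

There are 4! = 24 possible orderings.
00 → S9 → V6 → R4 → F5: 23+13+18+32 = 86
00 → S9 → V6 → F5 → R4: 23+13+14+32 = 82
00 → S9 → R4 → V6 → F5: 23+29+18+14 = 84
00 → S9 → R4 → F5 → V6: 23+29+32+14 = 98
00 → S9 → F5 → V6 → R4: 23+7+14+18 = 62
00 → S9 → F5 → R4 → V6: 23+7+32+18 = 80
00 → V6 → S9 → R4 → F5: 30+13+29+32 = 104
00 → V6 → S9 → F5 → R4: 30+13+7+32 = 82
00 → V6 → R4 → S9 → F5: 30+18+29+7 = 84
00 → V6 → R4 → F5 → S9: 30+18+32+7 = 87
00 → V6 → F5 → S9 → R4: 30+14+7+29 = 80
00 → V6 → F5 → R4 → S9: 30+14+32+29 = 105
00 → R4 → S9 → V6 → F5: 25+29+13+14 = 81
00 → R4 → S9 → F5 → V6: 25+29+7+14 = 75
… (10 more)
00 → F5 → S9 → V6 → R4: 19+7+13+18 = 57  ← best
The minimum is 57.
One shortest path: 00 → F5 → S9 → V6 → R4.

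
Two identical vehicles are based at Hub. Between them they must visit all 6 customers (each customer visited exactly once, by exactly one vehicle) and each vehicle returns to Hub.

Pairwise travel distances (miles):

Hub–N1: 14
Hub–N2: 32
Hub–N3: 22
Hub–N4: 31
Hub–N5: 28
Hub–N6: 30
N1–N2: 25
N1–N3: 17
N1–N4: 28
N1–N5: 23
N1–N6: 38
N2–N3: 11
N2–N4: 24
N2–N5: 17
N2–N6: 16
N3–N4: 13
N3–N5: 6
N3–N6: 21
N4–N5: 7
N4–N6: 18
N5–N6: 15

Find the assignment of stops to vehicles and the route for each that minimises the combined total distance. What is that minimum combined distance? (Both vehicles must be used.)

Try each way of splitting the stops between the two vehicles (each non-empty) and, for each split, find the best tour for each vehicle:
  {N1} + {N2, N3, N4, N5, N6}: 28 + 101 = 129
  {N2} + {N1, N3, N4, N5, N6}: 64 + 92 = 156
  {N1, N2} + {N3, N4, N5, N6}: 71 + 83 = 154
  {N3} + {N1, N2, N4, N5, N6}: 44 + 108 = 152
  {N1, N3} + {N2, N4, N5, N6}: 53 + 101 = 154
  {N2, N3} + {N1, N4, N5, N6}: 65 + 92 = 157
  … (31 splits in total)
Best: vehicle 1 Hub → N1 → Hub = 28; vehicle 2 Hub → N2 → N6 → N4 → N5 → N3 → Hub = 101; combined 129.

Minimum combined distance: 129 miles.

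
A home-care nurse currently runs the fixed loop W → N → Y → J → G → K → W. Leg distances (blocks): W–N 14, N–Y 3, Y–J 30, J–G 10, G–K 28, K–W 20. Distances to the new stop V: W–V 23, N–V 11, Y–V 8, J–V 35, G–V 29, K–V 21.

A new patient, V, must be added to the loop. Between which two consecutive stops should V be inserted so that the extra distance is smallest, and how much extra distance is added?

Adding 13 blocks by placing V on the Y–J leg.

Insertion cost between consecutive stops i–j is d(i,V) + d(V,j) − d(i,j):
  between W and N: 23 + 11 − 14 = 20
  between N and Y: 11 + 8 − 3 = 16
  between Y and J: 8 + 35 − 30 = 13
  between J and G: 35 + 29 − 10 = 54
  between G and K: 29 + 21 − 28 = 22
  between K and W: 21 + 23 − 20 = 24
Cheapest insertion is between Y and J, adding 13.
New total = 105 + 13 = 118.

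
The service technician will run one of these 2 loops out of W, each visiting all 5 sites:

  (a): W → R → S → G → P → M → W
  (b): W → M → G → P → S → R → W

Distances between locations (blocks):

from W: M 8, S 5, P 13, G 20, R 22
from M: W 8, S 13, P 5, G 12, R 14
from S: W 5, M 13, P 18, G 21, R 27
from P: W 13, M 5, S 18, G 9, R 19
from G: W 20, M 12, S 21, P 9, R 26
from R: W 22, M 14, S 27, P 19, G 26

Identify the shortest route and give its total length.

92 blocks — (a) is the shortest.

(a): 22 + 27 + 21 + 9 + 5 + 8 = 92
(b): 8 + 12 + 9 + 18 + 27 + 22 = 96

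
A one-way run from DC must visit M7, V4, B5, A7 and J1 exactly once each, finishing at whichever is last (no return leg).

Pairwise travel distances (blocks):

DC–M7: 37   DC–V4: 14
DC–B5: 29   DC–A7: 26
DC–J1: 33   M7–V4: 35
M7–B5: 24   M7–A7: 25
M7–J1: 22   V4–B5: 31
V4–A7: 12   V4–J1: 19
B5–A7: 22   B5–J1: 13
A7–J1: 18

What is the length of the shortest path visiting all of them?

There are 5! = 120 possible orderings.
DC → M7 → V4 → B5 → A7 → J1: 37+35+31+22+18 = 143
DC → M7 → V4 → B5 → J1 → A7: 37+35+31+13+18 = 134
DC → M7 → V4 → A7 → B5 → J1: 37+35+12+22+13 = 119
DC → M7 → V4 → A7 → J1 → B5: 37+35+12+18+13 = 115
DC → M7 → V4 → J1 → B5 → A7: 37+35+19+13+22 = 126
DC → M7 → V4 → J1 → A7 → B5: 37+35+19+18+22 = 131
DC → M7 → B5 → V4 → A7 → J1: 37+24+31+12+18 = 122
DC → M7 → B5 → V4 → J1 → A7: 37+24+31+19+18 = 129
DC → M7 → B5 → A7 → V4 → J1: 37+24+22+12+19 = 114
DC → M7 → B5 → A7 → J1 → V4: 37+24+22+18+19 = 120
DC → M7 → B5 → J1 → V4 → A7: 37+24+13+19+12 = 105
DC → M7 → B5 → J1 → A7 → V4: 37+24+13+18+12 = 104
DC → M7 → A7 → V4 → B5 → J1: 37+25+12+31+13 = 118
DC → M7 → A7 → V4 → J1 → B5: 37+25+12+19+13 = 106
… (106 more)
DC → V4 → A7 → J1 → B5 → M7: 14+12+18+13+24 = 81  ← best
The minimum is 81.
One shortest path: DC → V4 → A7 → J1 → B5 → M7.

Shortest open route: 81 blocks.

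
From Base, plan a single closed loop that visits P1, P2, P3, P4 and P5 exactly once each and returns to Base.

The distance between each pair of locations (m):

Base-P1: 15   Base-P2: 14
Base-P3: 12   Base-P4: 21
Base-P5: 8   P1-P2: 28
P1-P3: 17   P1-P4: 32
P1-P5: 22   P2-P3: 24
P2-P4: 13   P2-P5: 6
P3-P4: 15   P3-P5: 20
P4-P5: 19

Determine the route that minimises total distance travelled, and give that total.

With 5 stops there are 5!/2 = 60 distinct round trips (a route and its reverse cost the same).
Base - P1 - P2 - P3 - P4 - P5 - Base: 15+28+24+15+19+8 = 109
Base - P1 - P2 - P3 - P5 - P4 - Base: 15+28+24+20+19+21 = 127
Base - P1 - P2 - P4 - P3 - P5 - Base: 15+28+13+15+20+8 = 99
Base - P1 - P2 - P4 - P5 - P3 - Base: 15+28+13+19+20+12 = 107
Base - P1 - P2 - P5 - P3 - P4 - Base: 15+28+6+20+15+21 = 105
Base - P1 - P2 - P5 - P4 - P3 - Base: 15+28+6+19+15+12 = 95
Base - P1 - P3 - P2 - P4 - P5 - Base: 15+17+24+13+19+8 = 96
Base - P1 - P3 - P2 - P5 - P4 - Base: 15+17+24+6+19+21 = 102
Base - P1 - P3 - P4 - P2 - P5 - Base: 15+17+15+13+6+8 = 74
Base - P1 - P3 - P4 - P5 - P2 - Base: 15+17+15+19+6+14 = 86
Base - P1 - P3 - P5 - P2 - P4 - Base: 15+17+20+6+13+21 = 92
Base - P1 - P3 - P5 - P4 - P2 - Base: 15+17+20+19+13+14 = 98
Base - P1 - P4 - P2 - P3 - P5 - Base: 15+32+13+24+20+8 = 112
Base - P1 - P4 - P2 - P5 - P3 - Base: 15+32+13+6+20+12 = 98
… (46 more)
The minimum is 74.
One optimal route: Base → P1 → P3 → P4 → P2 → P5 → Base (or its reverse).

Minimum total distance: 74 m.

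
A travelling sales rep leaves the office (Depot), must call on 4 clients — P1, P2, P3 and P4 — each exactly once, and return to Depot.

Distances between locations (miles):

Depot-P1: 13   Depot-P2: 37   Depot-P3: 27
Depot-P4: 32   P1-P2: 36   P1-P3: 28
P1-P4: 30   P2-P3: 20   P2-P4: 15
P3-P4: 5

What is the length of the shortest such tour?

With 4 stops there are 4!/2 = 12 distinct round trips (a route and its reverse cost the same).
Depot → P1 → P2 → P3 → P4 → Depot: 13+36+20+5+32 = 106
Depot → P1 → P2 → P4 → P3 → Depot: 13+36+15+5+27 = 96
Depot → P1 → P3 → P2 → P4 → Depot: 13+28+20+15+32 = 108
Depot → P1 → P3 → P4 → P2 → Depot: 13+28+5+15+37 = 98
Depot → P1 → P4 → P2 → P3 → Depot: 13+30+15+20+27 = 105
Depot → P1 → P4 → P3 → P2 → Depot: 13+30+5+20+37 = 105
Depot → P2 → P1 → P3 → P4 → Depot: 37+36+28+5+32 = 138
Depot → P2 → P1 → P4 → P3 → Depot: 37+36+30+5+27 = 135
Depot → P2 → P3 → P1 → P4 → Depot: 37+20+28+30+32 = 147
Depot → P2 → P4 → P1 → P3 → Depot: 37+15+30+28+27 = 137
Depot → P3 → P1 → P2 → P4 → Depot: 27+28+36+15+32 = 138
Depot → P3 → P2 → P1 → P4 → Depot: 27+20+36+30+32 = 145
The minimum is 96.
One optimal route: Depot → P1 → P2 → P4 → P3 → Depot (or its reverse).

Shortest round trip = 96 miles.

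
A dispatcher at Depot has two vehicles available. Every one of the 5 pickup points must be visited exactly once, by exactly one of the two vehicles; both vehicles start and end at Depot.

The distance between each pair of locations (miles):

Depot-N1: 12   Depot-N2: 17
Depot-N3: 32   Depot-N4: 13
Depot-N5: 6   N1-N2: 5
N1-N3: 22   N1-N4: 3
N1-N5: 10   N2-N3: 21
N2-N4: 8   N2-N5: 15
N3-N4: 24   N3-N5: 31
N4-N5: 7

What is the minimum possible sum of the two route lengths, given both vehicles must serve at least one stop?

86 miles — the smallest possible combined total.

There are 2^4 − 1 = 15 ways to divide the 5 stops into two non-empty groups. For each, the best each vehicle can do is its own shortest tour through its group:
  {N1} + {N2, N3, N4, N5}: 24 + 74 = 98
  {N2} + {N1, N3, N4, N5}: 34 + 70 = 104
  {N1, N2} + {N3, N4, N5}: 34 + 69 = 103
  {N3} + {N1, N2, N4, N5}: 64 + 38 = 102
  {N1, N3} + {N2, N4, N5}: 66 + 38 = 104
  {N2, N3} + {N1, N4, N5}: 70 + 28 = 98
  … (15 splits in total)
  {N1, N2, N3, N4} + {N5}: 74 + 12 = 86  ← best
Best: vehicle 1 Depot → N3 → N2 → N1 → N4 → Depot = 74; vehicle 2 Depot → N5 → Depot = 12; combined 86.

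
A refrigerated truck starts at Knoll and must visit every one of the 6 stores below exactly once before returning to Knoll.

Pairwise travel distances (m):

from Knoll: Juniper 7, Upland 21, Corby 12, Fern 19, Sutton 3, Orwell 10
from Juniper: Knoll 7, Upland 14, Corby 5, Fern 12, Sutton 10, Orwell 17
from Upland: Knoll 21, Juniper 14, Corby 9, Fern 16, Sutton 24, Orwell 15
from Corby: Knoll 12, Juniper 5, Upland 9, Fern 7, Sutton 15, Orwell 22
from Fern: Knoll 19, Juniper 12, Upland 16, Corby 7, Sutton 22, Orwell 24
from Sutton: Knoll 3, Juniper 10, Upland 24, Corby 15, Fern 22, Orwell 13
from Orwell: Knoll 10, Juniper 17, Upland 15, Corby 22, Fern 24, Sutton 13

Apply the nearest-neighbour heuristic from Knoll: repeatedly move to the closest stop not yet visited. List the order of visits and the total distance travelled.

Nearest-neighbour total = 66 m; route Knoll → Sutton → Juniper → Corby → Fern → Upland → Orwell → Knoll.

From Knoll: distances to unvisited — Sutton=3, Juniper=7, Orwell=10, Corby=12, Fern=19, Upland=21. Nearest is Sutton (3).
From Sutton: distances to unvisited — Juniper=10, Orwell=13, Corby=15, Fern=22, Upland=24. Nearest is Juniper (10).
From Juniper: distances to unvisited — Corby=5, Fern=12, Upland=14, Orwell=17. Nearest is Corby (5).
From Corby: distances to unvisited — Fern=7, Upland=9, Orwell=22. Nearest is Fern (7).
From Fern: distances to unvisited — Upland=16, Orwell=24. Nearest is Upland (16).
From Upland: distances to unvisited — Orwell=15. Nearest is Orwell (15).
Return Orwell→Knoll: 10.
Total = 3 + 10 + 5 + 7 + 16 + 15 + 10 = 66.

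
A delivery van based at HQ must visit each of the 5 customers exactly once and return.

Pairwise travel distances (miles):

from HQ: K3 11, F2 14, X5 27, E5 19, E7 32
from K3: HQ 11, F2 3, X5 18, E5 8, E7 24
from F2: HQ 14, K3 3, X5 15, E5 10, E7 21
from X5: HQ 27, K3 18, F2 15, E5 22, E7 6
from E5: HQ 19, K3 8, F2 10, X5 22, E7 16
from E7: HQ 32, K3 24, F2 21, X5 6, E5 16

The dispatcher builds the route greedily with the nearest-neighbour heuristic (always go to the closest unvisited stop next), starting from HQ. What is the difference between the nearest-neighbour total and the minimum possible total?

HQ: K3=11, F2=14, E5=19, X5=27, E7=32 ⇒ K3
K3: F2=3, E5=8, X5=18, E7=24 ⇒ F2
F2: E5=10, X5=15, E7=21 ⇒ E5
E5: E7=16, X5=22 ⇒ E7
E7: X5=6 ⇒ X5
NN route HQ → K3 → F2 → E5 → E7 → X5 → HQ costs 73.
Optimal: HQ → K3 → F2 → X5 → E7 → E5 → HQ costs 70 (by enumerating all 60 distinct tours).
Excess = 73 − 70 = 3.

3 miles longer than the optimal tour.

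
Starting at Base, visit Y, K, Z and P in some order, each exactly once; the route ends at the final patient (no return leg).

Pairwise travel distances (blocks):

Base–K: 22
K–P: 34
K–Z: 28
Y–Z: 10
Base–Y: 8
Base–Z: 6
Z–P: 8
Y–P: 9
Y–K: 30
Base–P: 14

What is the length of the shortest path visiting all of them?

53 blocks — the minimum one-way total.

There are 4! = 24 possible orderings.
Base → Y → K → Z → P: 8+30+28+8 = 74
Base → Y → K → P → Z: 8+30+34+8 = 80
Base → Y → Z → K → P: 8+10+28+34 = 80
Base → Y → Z → P → K: 8+10+8+34 = 60
Base → Y → P → K → Z: 8+9+34+28 = 79
Base → Y → P → Z → K: 8+9+8+28 = 53
Base → K → Y → Z → P: 22+30+10+8 = 70
Base → K → Y → P → Z: 22+30+9+8 = 69
Base → K → Z → Y → P: 22+28+10+9 = 69
Base → K → Z → P → Y: 22+28+8+9 = 67
Base → K → P → Y → Z: 22+34+9+10 = 75
Base → K → P → Z → Y: 22+34+8+10 = 74
Base → Z → Y → K → P: 6+10+30+34 = 80
Base → Z → Y → P → K: 6+10+9+34 = 59
… (10 more)
The minimum is 53.
One shortest path: Base → Y → P → Z → K.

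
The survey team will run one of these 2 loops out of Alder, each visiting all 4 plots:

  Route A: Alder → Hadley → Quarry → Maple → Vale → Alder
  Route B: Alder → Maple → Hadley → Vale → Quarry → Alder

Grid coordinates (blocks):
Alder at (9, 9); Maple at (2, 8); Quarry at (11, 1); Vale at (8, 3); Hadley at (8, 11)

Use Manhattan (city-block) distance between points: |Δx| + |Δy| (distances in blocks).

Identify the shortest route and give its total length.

Shortest is Route B, total 40 blocks.

Route A: 3 + 13 + 16 + 11 + 7 = 50
Route B: 8 + 9 + 8 + 5 + 10 = 40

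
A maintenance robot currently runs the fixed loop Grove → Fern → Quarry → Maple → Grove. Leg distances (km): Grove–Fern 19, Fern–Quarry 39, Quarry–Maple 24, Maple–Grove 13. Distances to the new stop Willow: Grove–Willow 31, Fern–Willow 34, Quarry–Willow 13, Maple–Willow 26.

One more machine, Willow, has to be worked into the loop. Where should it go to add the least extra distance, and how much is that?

Adding 8 km by placing Willow on the Fern–Quarry leg.

Insertion cost between consecutive stops i–j is d(i,Willow) + d(Willow,j) − d(i,j):
  between Grove and Fern: 31 + 34 − 19 = 46
  between Fern and Quarry: 34 + 13 − 39 = 8
  between Quarry and Maple: 13 + 26 − 24 = 15
  between Maple and Grove: 26 + 31 − 13 = 44
Cheapest insertion is between Fern and Quarry, adding 8.
New total = 95 + 8 = 103.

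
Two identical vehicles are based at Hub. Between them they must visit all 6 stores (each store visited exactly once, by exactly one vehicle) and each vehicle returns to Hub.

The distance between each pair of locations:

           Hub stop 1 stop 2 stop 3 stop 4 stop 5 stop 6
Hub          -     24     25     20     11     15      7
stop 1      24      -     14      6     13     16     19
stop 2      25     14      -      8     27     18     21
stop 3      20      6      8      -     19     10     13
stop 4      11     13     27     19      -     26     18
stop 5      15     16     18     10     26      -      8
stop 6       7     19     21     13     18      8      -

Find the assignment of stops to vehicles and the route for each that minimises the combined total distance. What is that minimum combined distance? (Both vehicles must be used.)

85 — the smallest possible combined total.

There are 2^5 − 1 = 31 ways to divide the 6 stops into two non-empty groups. For each, the best each vehicle can do is its own shortest tour through its group:
  {stop 1} + {stop 2, stop 3, stop 4, stop 5, stop 6}: 48 + 71 = 119
  {stop 2} + {stop 1, stop 3, stop 4, stop 5, stop 6}: 50 + 55 = 105
  {stop 1, stop 2} + {stop 3, stop 4, stop 5, stop 6}: 63 + 55 = 118
  {stop 3} + {stop 1, stop 2, stop 4, stop 5, stop 6}: 40 + 71 = 111
  {stop 1, stop 3} + {stop 2, stop 4, stop 5, stop 6}: 50 + 71 = 121
  {stop 2, stop 3} + {stop 1, stop 4, stop 5, stop 6}: 53 + 55 = 108
  … (31 splits in total)
  {stop 1, stop 2, stop 3, stop 4, stop 5} + {stop 6}: 71 + 14 = 85  ← best
Best: vehicle 1 Hub → stop 4 → stop 1 → stop 2 → stop 3 → stop 5 → Hub = 71; vehicle 2 Hub → stop 6 → Hub = 14; combined 85.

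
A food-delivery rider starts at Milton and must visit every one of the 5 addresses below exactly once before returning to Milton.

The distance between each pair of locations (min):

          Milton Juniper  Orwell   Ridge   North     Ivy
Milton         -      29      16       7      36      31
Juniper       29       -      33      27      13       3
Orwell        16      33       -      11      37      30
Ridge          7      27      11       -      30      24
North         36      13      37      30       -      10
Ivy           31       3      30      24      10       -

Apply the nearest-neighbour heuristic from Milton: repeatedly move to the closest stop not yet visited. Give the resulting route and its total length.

Milton → [Ridge:7 / Orwell:16 / Juniper:29 / Ivy:31 / North:36] → Ridge (7)
Ridge → [Orwell:11 / Ivy:24 / Juniper:27 / North:30] → Orwell (11)
Orwell → [Ivy:30 / Juniper:33 / North:37] → Ivy (30)
Ivy → [Juniper:3 / North:10] → Juniper (3)
Juniper → [North:13] → North (13)
Return North→Milton: 36.
Total = 7 + 11 + 30 + 3 + 13 + 36 = 100.

Total distance 100 min via the nearest-neighbour route Milton → Ridge → Orwell → Ivy → Juniper → North → Milton.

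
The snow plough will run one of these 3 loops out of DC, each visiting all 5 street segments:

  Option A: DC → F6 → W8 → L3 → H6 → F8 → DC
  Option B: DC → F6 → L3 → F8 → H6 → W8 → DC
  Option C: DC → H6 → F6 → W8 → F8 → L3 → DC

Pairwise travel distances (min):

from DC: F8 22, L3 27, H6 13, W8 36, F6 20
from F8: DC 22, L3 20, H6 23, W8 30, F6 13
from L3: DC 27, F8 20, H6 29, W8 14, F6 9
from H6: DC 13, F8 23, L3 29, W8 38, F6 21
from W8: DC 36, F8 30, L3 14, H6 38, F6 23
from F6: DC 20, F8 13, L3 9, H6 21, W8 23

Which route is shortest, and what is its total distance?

Shortest is Option A, total 131 min.

Option A: 20 + 23 + 14 + 29 + 23 + 22 = 131
Option B: 20 + 9 + 20 + 23 + 38 + 36 = 146
Option C: 13 + 21 + 23 + 30 + 20 + 27 = 134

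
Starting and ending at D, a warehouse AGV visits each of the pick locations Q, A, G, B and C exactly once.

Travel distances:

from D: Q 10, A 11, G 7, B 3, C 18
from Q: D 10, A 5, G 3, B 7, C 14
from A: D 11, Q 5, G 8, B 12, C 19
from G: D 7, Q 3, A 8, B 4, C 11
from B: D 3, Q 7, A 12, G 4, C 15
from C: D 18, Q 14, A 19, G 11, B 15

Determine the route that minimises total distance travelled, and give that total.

Minimum total distance: 48.

D-Q-A-G-B-C-D: 10+5+8+4+15+18 = 60
D-Q-A-G-C-B-D: 10+5+8+11+15+3 = 52
D-Q-A-B-G-C-D: 10+5+12+4+11+18 = 60
D-Q-A-B-C-G-D: 10+5+12+15+11+7 = 60
D-Q-A-C-G-B-D: 10+5+19+11+4+3 = 52
D-Q-A-C-B-G-D: 10+5+19+15+4+7 = 60
D-Q-G-A-B-C-D: 10+3+8+12+15+18 = 66
D-Q-G-A-C-B-D: 10+3+8+19+15+3 = 58
D-Q-G-B-A-C-D: 10+3+4+12+19+18 = 66
D-Q-G-B-C-A-D: 10+3+4+15+19+11 = 62
D-Q-G-C-A-B-D: 10+3+11+19+12+3 = 58
D-Q-G-C-B-A-D: 10+3+11+15+12+11 = 62
D-Q-B-A-G-C-D: 10+7+12+8+11+18 = 66
D-Q-B-A-C-G-D: 10+7+12+19+11+7 = 66
… (46 more)
D-A-Q-G-C-B-D: 11+5+3+11+15+3 = 48  ← best
The minimum is 48.
One optimal route: D → A → Q → G → C → B → D (or its reverse).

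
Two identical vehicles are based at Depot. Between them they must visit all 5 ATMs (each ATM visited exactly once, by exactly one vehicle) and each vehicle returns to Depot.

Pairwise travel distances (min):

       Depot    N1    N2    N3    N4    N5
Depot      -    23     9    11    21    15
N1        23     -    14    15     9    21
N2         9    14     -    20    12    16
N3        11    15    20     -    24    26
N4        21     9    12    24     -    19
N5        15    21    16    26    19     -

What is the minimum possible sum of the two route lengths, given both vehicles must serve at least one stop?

Minimum combined distance: 86 min.

There are 2^4 − 1 = 15 ways to divide the 5 stops into two non-empty groups. For each, the best each vehicle can do is its own shortest tour through its group:
  {N1} + {N2, N3, N4, N5}: 46 + 77 = 123
  {N2} + {N1, N3, N4, N5}: 18 + 69 = 87
  {N1, N2} + {N3, N4, N5}: 46 + 69 = 115
  {N3} + {N1, N2, N4, N5}: 22 + 66 = 88
  {N1, N3} + {N2, N4, N5}: 49 + 55 = 104
  {N2, N3} + {N1, N4, N5}: 40 + 66 = 106
  … (15 splits in total)
  {N1, N2, N3, N4} + {N5}: 56 + 30 = 86  ← best
Best: vehicle 1 Depot → N2 → N4 → N1 → N3 → Depot = 56; vehicle 2 Depot → N5 → Depot = 30; combined 86.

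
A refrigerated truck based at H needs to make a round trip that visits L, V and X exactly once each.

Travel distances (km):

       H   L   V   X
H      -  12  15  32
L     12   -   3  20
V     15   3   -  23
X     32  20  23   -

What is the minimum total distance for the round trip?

H→L→V→X→H: 12+3+23+32 = 70
H→L→X→V→H: 12+20+23+15 = 70
H→V→L→X→H: 15+3+20+32 = 70
The minimum is 70.
One optimal route: H → L → V → X → H (or its reverse).

70 km — the shortest possible round trip.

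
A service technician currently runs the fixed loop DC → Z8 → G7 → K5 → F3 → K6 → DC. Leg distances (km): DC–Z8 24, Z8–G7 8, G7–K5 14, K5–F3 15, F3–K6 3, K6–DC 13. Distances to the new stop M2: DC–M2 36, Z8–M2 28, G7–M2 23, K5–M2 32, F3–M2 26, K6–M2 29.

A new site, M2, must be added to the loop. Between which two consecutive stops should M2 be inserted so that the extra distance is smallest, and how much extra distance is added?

Insertion cost between consecutive stops i–j is d(i,M2) + d(M2,j) − d(i,j):
  between DC and Z8: 36 + 28 − 24 = 40
  between Z8 and G7: 28 + 23 − 8 = 43
  between G7 and K5: 23 + 32 − 14 = 41
  between K5 and F3: 32 + 26 − 15 = 43
  between F3 and K6: 26 + 29 − 3 = 52
  between K6 and DC: 29 + 36 − 13 = 52
Cheapest insertion is between DC and Z8, adding 40.
New total = 77 + 40 = 117.

Minimum extra distance: 40 km, inserting M2 between DC and Z8.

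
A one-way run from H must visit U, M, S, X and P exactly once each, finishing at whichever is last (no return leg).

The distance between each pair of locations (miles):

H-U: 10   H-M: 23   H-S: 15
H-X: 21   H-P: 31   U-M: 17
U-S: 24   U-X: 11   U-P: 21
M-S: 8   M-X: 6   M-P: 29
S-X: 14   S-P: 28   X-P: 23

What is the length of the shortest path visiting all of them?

There are 5! = 120 possible orderings.
H - U - M - S - X - P: 10+17+8+14+23 = 72
H - U - M - S - P - X: 10+17+8+28+23 = 86
H - U - M - X - S - P: 10+17+6+14+28 = 75
H - U - M - X - P - S: 10+17+6+23+28 = 84
H - U - M - P - S - X: 10+17+29+28+14 = 98
H - U - M - P - X - S: 10+17+29+23+14 = 93
H - U - S - M - X - P: 10+24+8+6+23 = 71
H - U - S - M - P - X: 10+24+8+29+23 = 94
H - U - S - X - M - P: 10+24+14+6+29 = 83
H - U - S - X - P - M: 10+24+14+23+29 = 100
H - U - S - P - M - X: 10+24+28+29+6 = 97
H - U - S - P - X - M: 10+24+28+23+6 = 91
H - U - X - M - S - P: 10+11+6+8+28 = 63
H - U - X - M - P - S: 10+11+6+29+28 = 84
… (106 more)
H - S - M - X - U - P: 15+8+6+11+21 = 61  ← best
The minimum is 61.
One shortest path: H → S → M → X → U → P.

Shortest open route: 61 miles.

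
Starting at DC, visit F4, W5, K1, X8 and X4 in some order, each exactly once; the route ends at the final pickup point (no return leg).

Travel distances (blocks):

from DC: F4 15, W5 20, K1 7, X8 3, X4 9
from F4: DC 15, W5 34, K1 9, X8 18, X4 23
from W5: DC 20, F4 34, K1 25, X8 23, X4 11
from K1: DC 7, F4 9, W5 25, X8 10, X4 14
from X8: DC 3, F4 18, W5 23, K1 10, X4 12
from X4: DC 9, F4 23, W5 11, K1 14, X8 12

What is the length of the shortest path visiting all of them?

Minimum one-way distance = 55 blocks.

There are 5! = 120 possible orderings.
DC → F4 → W5 → K1 → X8 → X4: 15+34+25+10+12 = 96
DC → F4 → W5 → K1 → X4 → X8: 15+34+25+14+12 = 100
DC → F4 → W5 → X8 → K1 → X4: 15+34+23+10+14 = 96
DC → F4 → W5 → X8 → X4 → K1: 15+34+23+12+14 = 98
DC → F4 → W5 → X4 → K1 → X8: 15+34+11+14+10 = 84
DC → F4 → W5 → X4 → X8 → K1: 15+34+11+12+10 = 82
DC → F4 → K1 → W5 → X8 → X4: 15+9+25+23+12 = 84
DC → F4 → K1 → W5 → X4 → X8: 15+9+25+11+12 = 72
DC → F4 → K1 → X8 → W5 → X4: 15+9+10+23+11 = 68
DC → F4 → K1 → X8 → X4 → W5: 15+9+10+12+11 = 57
DC → F4 → K1 → X4 → W5 → X8: 15+9+14+11+23 = 72
DC → F4 → K1 → X4 → X8 → W5: 15+9+14+12+23 = 73
DC → F4 → X8 → W5 → K1 → X4: 15+18+23+25+14 = 95
DC → F4 → X8 → W5 → X4 → K1: 15+18+23+11+14 = 81
… (106 more)
DC → X8 → F4 → K1 → X4 → W5: 3+18+9+14+11 = 55  ← best
The minimum is 55.
One shortest path: DC → X8 → F4 → K1 → X4 → W5.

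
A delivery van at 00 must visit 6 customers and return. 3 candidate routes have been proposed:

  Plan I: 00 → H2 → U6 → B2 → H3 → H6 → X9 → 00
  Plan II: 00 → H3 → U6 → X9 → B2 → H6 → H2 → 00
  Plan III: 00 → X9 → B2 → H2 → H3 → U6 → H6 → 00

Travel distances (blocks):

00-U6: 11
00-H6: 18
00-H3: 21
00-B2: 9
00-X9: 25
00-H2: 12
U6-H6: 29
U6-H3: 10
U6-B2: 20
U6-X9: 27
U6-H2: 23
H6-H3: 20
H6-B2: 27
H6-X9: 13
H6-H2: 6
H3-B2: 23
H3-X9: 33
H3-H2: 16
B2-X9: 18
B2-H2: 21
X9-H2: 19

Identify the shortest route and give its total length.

Plan I: 12 + 23 + 20 + 23 + 20 + 13 + 25 = 136
Plan II: 21 + 10 + 27 + 18 + 27 + 6 + 12 = 121
Plan III: 25 + 18 + 21 + 16 + 10 + 29 + 18 = 137

Shortest is Plan II, total 121 blocks.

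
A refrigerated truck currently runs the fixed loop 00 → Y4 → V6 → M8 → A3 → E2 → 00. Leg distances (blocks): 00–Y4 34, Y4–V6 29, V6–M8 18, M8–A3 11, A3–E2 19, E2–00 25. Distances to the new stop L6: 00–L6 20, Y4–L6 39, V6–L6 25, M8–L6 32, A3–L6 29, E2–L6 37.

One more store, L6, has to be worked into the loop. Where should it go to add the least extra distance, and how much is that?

Adding 25 blocks by placing L6 on the 00–Y4 leg.

Insertion cost between consecutive stops i–j is d(i,L6) + d(L6,j) − d(i,j):
  between 00 and Y4: 20 + 39 − 34 = 25
  between Y4 and V6: 39 + 25 − 29 = 35
  between V6 and M8: 25 + 32 − 18 = 39
  between M8 and A3: 32 + 29 − 11 = 50
  between A3 and E2: 29 + 37 − 19 = 47
  between E2 and 00: 37 + 20 − 25 = 32
Cheapest insertion is between 00 and Y4, adding 25.
New total = 136 + 25 = 161.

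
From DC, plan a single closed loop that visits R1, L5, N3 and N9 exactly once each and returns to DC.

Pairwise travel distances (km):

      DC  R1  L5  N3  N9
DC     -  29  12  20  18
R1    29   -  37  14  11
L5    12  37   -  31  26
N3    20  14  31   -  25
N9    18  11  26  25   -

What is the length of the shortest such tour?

Shortest round trip = 83 km.

DC - R1 - L5 - N3 - N9 - DC: 29+37+31+25+18 = 140
DC - R1 - L5 - N9 - N3 - DC: 29+37+26+25+20 = 137
DC - R1 - N3 - L5 - N9 - DC: 29+14+31+26+18 = 118
DC - R1 - N3 - N9 - L5 - DC: 29+14+25+26+12 = 106
DC - R1 - N9 - L5 - N3 - DC: 29+11+26+31+20 = 117
DC - R1 - N9 - N3 - L5 - DC: 29+11+25+31+12 = 108
DC - L5 - R1 - N3 - N9 - DC: 12+37+14+25+18 = 106
DC - L5 - R1 - N9 - N3 - DC: 12+37+11+25+20 = 105
DC - L5 - N3 - R1 - N9 - DC: 12+31+14+11+18 = 86
DC - L5 - N9 - R1 - N3 - DC: 12+26+11+14+20 = 83
DC - N3 - R1 - L5 - N9 - DC: 20+14+37+26+18 = 115
DC - N3 - L5 - R1 - N9 - DC: 20+31+37+11+18 = 117
The minimum is 83.
One optimal route: DC → L5 → N9 → R1 → N3 → DC (or its reverse).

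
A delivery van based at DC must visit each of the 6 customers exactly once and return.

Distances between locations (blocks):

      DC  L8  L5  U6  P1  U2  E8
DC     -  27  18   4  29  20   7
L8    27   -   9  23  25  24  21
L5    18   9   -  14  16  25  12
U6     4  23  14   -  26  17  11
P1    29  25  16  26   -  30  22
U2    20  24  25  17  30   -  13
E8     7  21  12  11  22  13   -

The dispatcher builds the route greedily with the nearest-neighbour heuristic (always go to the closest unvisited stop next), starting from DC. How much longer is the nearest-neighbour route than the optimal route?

From DC: U6=4, E8=7, L5=18, U2=20, L8=27, P1=29 → choose U6 (4).
From U6: E8=11, L5=14, U2=17, L8=23, P1=26 → choose E8 (11).
From E8: L5=12, U2=13, L8=21, P1=22 → choose L5 (12).
From L5: L8=9, P1=16, U2=25 → choose L8 (9).
From L8: U2=24, P1=25 → choose U2 (24).
From U2: P1=30 → choose P1 (30).
NN route DC → U6 → E8 → L5 → L8 → U2 → P1 → DC costs 119.
Optimal: DC → U6 → P1 → L5 → L8 → U2 → E8 → DC costs 99 (by enumerating all 360 distinct tours).
Excess = 119 − 99 = 20.

20 blocks longer than the optimal tour.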